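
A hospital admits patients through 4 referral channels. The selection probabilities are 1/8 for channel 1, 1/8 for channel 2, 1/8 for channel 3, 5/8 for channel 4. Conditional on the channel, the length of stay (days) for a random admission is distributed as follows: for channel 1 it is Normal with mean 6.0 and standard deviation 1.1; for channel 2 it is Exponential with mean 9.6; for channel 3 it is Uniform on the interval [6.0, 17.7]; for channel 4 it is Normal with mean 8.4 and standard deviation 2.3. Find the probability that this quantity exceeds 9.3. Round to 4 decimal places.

Conditional on each channel, P(X > 9.3): 1: 0.0013499; 2: 0.379557; 3: 0.717949; 4: 0.347786.
By total probability, P(X > 9.3) = 0.125·0.0013499 + 0.125·0.379557 + 0.125·0.717949 + 0.625·0.347786 = 0.354723.

0.3547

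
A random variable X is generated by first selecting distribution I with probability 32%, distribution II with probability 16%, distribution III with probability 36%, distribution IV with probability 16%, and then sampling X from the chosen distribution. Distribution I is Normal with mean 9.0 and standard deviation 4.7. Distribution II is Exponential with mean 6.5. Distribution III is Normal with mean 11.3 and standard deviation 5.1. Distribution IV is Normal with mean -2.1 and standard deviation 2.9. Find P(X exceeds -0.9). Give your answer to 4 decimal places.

Conditional on each component, P(X > -0.9): I: 0.982414; II: 1; III: 0.991625; IV: 0.339513.
By total probability, P(X > -0.9) = 0.32·0.982414 + 0.16·1 + 0.36·0.991625 + 0.16·0.339513 = 0.88568.

0.8857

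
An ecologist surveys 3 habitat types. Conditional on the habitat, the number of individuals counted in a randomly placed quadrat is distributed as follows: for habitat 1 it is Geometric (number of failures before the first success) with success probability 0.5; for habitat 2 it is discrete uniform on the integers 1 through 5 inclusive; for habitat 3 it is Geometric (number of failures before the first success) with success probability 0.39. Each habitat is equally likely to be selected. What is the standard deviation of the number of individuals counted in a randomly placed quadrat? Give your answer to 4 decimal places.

Per component, 1: μ=1, E[X²]=3; 2: μ=3, E[X²]=11; 3: μ=1.5641, E[X²]=6.45694.
E[X] = 0.333333·1 + 0.333333·3 + 0.333333·1.5641 = 1.8547.
E[X²] = 0.333333·3 + 0.333333·11 + 0.333333·6.45694 = 6.81898.
Var(X) = E[X²] − (E[X])² = 6.81898 − 3.43992 = 3.37906.
SD(X) = √3.37906 = 1.83822.

1.8382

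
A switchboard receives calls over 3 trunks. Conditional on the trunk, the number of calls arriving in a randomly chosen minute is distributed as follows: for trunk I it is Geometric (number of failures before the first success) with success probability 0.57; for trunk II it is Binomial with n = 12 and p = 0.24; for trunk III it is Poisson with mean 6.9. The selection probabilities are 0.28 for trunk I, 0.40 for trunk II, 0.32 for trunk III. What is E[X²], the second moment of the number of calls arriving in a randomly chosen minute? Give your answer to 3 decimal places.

For each component E[X²] = Var + (mean)², giving I: 1.89258; II: 10.4832; III: 54.51.
Overall E[X²] = 0.28·1.89258 + 0.4·10.4832 + 0.32·54.51 = 22.1664.

22.166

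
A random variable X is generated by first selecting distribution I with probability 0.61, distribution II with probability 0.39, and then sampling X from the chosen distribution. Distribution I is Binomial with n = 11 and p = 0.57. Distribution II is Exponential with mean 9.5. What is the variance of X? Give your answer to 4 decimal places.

39.3241

Per component, I: μ=6.27, E[X²]=42.009; II: μ=9.5, E[X²]=180.5.
E[X] = 0.61·6.27 + 0.39·9.5 = 7.5297.
E[X²] = 0.61·42.009 + 0.39·180.5 = 96.0205.
Var(X) = E[X²] − (E[X])² = 96.0205 − 56.6964 = 39.3241.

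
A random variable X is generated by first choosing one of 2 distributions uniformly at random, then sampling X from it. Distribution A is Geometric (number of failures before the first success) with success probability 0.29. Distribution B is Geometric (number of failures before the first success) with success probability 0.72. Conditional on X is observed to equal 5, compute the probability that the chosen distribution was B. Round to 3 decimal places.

Likelihoods P(X=5 | ·): A: 0.0523227; B: 0.00123915.
Posterior ∝ prior × likelihood. Numerator for B: 0.5·0.00123915 = 0.000619573.
Normalizing constant: 0.5·0.0523227 + 0.5·0.00123915 = 0.0267809.
P(B | observation) = 0.000619573 / 0.0267809 = 0.0231349.

0.023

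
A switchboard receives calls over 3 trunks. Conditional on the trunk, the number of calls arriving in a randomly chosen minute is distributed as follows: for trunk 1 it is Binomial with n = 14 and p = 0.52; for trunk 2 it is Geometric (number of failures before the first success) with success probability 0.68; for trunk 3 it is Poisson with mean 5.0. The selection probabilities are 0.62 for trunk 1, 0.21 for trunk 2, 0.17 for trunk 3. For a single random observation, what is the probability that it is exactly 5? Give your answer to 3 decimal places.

Conditional on each trunk, P(X = 5): 1: 0.102956; 2: 0.0022817; 3: 0.175467.
By total probability, P(X = 5) = 0.62·0.102956 + 0.21·0.0022817 + 0.17·0.175467 = 0.0941414.

0.094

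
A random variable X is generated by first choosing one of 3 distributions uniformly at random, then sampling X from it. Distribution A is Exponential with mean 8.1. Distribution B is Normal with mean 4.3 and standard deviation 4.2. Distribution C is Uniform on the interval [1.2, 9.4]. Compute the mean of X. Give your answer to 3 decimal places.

Component means — A: 8.1; B: 4.3; C: 5.3.
E[X] = 0.333333·8.1 + 0.333333·4.3 + 0.333333·5.3 = 5.9.

5.900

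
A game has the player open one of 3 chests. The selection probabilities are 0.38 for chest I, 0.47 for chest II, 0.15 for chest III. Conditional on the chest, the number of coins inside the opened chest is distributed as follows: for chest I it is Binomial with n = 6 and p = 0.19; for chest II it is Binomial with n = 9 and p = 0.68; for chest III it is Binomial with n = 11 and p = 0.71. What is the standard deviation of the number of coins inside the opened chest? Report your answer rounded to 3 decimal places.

2.963

Per component, I: μ=1.14, E[X²]=2.223; II: μ=6.12, E[X²]=39.4128; III: μ=7.81, E[X²]=63.261.
E[X] = 0.38·1.14 + 0.47·6.12 + 0.15·7.81 = 4.4811.
E[X²] = 0.38·2.223 + 0.47·39.4128 + 0.15·63.261 = 28.8579.
Var(X) = E[X²] − (E[X])² = 28.8579 − 20.0803 = 8.77765.
SD(X) = √8.77765 = 2.96271.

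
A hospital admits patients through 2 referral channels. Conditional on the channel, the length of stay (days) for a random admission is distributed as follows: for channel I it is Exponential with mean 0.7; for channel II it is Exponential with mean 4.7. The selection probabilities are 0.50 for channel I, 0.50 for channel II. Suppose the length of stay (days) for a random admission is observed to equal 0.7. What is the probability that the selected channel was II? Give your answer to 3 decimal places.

0.259

Likelihoods f(0.7 | ·): I: 0.525542; II: 0.183324.
Posterior ∝ prior × likelihood. Numerator for II: 0.5·0.183324 = 0.0916621.
Normalizing constant: 0.5·0.525542 + 0.5·0.183324 = 0.354433.
P(II | observation) = 0.0916621 / 0.354433 = 0.258616.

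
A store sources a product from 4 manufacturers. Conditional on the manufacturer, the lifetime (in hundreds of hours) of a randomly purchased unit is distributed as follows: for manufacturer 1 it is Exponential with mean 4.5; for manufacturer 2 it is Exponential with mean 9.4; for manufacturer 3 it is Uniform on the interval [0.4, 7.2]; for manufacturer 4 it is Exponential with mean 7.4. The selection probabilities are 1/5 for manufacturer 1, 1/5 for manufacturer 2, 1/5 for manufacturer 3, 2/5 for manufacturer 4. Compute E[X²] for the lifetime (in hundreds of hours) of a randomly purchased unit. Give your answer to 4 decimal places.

For each component E[X²] = Var + (mean)², giving 1: 40.5; 2: 176.72; 3: 18.2933; 4: 109.52.
Overall E[X²] = 0.2·40.5 + 0.2·176.72 + 0.2·18.2933 + 0.4·109.52 = 90.9107.

90.9107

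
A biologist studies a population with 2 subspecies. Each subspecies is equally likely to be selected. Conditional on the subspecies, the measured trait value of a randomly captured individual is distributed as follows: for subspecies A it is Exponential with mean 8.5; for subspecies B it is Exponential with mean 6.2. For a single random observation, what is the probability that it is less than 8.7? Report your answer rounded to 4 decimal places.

0.6974

Conditional on each subspecies, P(X < 8.7): A: 0.640676; B: 0.754197.
By total probability, P(X < 8.7) = 0.5·0.640676 + 0.5·0.754197 = 0.697436.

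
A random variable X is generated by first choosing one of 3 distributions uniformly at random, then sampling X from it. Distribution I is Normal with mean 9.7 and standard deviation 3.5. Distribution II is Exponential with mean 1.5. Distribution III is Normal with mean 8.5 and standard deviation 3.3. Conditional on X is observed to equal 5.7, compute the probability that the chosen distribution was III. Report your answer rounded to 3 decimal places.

0.532

Likelihoods f(5.7 | ·): I: 0.0593227; II: 0.0149138; III: 0.0843463.
Posterior ∝ prior × likelihood. Numerator for III: 0.333333·0.0843463 = 0.0281154.
Normalizing constant: 0.333333·0.0593227 + 0.333333·0.0149138 + 0.333333·0.0843463 = 0.052861.
P(III | observation) = 0.0281154 / 0.052861 = 0.531875.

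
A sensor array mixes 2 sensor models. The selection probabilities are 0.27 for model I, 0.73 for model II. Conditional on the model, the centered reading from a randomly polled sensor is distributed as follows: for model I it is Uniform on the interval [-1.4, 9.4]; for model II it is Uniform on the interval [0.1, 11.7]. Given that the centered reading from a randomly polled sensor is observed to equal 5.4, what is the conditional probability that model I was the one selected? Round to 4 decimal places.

0.2843

Likelihoods f(5.4 | ·): I: 0.0925926; II: 0.0862069.
Posterior ∝ prior × likelihood. Numerator for I: 0.27·0.0925926 = 0.025.
Normalizing constant: 0.27·0.0925926 + 0.73·0.0862069 = 0.087931.
P(I | observation) = 0.025 / 0.087931 = 0.284314.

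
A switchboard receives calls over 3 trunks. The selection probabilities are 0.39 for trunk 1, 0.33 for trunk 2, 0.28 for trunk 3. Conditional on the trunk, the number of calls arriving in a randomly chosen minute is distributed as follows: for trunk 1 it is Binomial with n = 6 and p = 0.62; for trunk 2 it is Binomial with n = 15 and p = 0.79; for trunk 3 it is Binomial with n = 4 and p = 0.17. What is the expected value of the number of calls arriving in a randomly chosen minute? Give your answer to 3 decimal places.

Component means — 1: 3.72; 2: 11.85; 3: 0.68.
E[X] = 0.39·3.72 + 0.33·11.85 + 0.28·0.68 = 5.5517.

5.552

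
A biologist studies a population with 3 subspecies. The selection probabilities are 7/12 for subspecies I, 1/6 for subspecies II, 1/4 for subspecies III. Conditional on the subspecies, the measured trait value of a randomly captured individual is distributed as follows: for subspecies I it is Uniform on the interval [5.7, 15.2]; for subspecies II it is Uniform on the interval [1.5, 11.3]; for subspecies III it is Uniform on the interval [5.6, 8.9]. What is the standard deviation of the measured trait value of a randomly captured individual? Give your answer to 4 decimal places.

3.0110

Per component, I: μ=10.45, E[X²]=116.723; II: μ=6.4, E[X²]=48.9633; III: μ=7.25, E[X²]=53.47.
E[X] = 0.583333·10.45 + 0.166667·6.4 + 0.25·7.25 = 8.975.
E[X²] = 0.583333·116.723 + 0.166667·48.9633 + 0.25·53.47 = 89.6167.
Var(X) = E[X²] − (E[X])² = 89.6167 − 80.5506 = 9.06604.
SD(X) = √9.06604 = 3.01099.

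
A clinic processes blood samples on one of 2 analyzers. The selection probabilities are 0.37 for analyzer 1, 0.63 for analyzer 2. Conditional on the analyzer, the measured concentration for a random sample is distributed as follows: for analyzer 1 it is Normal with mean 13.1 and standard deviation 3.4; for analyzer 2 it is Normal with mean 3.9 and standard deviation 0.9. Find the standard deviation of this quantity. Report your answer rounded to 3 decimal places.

Per component, 1: μ=13.1, E[X²]=183.17; 2: μ=3.9, E[X²]=16.02.
E[X] = 0.37·13.1 + 0.63·3.9 = 7.304.
E[X²] = 0.37·183.17 + 0.63·16.02 = 77.8655.
Var(X) = E[X²] − (E[X])² = 77.8655 − 53.3484 = 24.5171.
SD(X) = √24.5171 = 4.95147.

4.951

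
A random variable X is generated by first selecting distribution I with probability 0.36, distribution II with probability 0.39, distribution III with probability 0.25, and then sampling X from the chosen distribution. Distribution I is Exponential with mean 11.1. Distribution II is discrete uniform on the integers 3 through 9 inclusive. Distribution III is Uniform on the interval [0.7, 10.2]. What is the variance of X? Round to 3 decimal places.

Per component, I: μ=11.1, E[X²]=246.42; II: μ=6, E[X²]=40; III: μ=5.45, E[X²]=37.2233.
E[X] = 0.36·11.1 + 0.39·6 + 0.25·5.45 = 7.6985.
E[X²] = 0.36·246.42 + 0.39·40 + 0.25·37.2233 = 113.617.
Var(X) = E[X²] − (E[X])² = 113.617 − 59.2669 = 54.3501.

54.350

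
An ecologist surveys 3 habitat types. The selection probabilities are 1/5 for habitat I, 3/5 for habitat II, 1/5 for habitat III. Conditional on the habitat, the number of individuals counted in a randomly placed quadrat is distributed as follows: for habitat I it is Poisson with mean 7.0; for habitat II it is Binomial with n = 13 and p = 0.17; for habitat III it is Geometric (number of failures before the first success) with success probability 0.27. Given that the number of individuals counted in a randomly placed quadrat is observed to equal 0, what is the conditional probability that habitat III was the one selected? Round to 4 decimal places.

0.5027

Likelihoods P(X=0 | ·): I: 0.000911882; II: 0.0887187; III: 0.27.
Posterior ∝ prior × likelihood. Numerator for III: 0.2·0.27 = 0.054.
Normalizing constant: 0.2·0.000911882 + 0.6·0.0887187 + 0.2·0.27 = 0.107414.
P(III | observation) = 0.054 / 0.107414 = 0.50273.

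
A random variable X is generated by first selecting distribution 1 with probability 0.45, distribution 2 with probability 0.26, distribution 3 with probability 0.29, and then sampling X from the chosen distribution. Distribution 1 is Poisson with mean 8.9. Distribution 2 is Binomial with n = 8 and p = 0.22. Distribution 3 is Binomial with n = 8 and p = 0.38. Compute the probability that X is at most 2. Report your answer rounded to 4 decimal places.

Conditional on each component, P(X ≤ 2): 1: 0.00675193; 2: 0.751356; 3: 0.358546.
By total probability, P(X ≤ 2) = 0.45·0.00675193 + 0.26·0.751356 + 0.29·0.358546 = 0.302369.

0.3024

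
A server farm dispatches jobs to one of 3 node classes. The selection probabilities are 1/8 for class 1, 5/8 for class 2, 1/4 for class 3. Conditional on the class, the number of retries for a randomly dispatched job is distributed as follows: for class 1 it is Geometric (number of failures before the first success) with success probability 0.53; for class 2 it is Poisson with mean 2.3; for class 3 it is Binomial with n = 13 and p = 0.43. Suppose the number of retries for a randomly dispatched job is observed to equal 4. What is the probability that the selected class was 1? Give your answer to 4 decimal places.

Likelihoods P(X=4 | ·): 1: 0.0258623; 2: 0.116902; 3: 0.155258.
Posterior ∝ prior × likelihood. Numerator for 1: 0.125·0.0258623 = 0.00323279.
Normalizing constant: 0.125·0.0258623 + 0.625·0.116902 + 0.25·0.155258 = 0.115111.
P(1 | observation) = 0.00323279 / 0.115111 = 0.0280841.

0.0281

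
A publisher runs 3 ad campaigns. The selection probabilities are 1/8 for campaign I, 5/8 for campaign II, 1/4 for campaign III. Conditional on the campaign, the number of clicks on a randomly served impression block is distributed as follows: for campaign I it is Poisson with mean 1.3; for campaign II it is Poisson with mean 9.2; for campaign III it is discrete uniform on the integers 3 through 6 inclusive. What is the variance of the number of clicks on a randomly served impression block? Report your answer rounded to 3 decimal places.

Per component, I: μ=1.3, E[X²]=2.99; II: μ=9.2, E[X²]=93.84; III: μ=4.5, E[X²]=21.5.
E[X] = 0.125·1.3 + 0.625·9.2 + 0.25·4.5 = 7.0375.
E[X²] = 0.125·2.99 + 0.625·93.84 + 0.25·21.5 = 64.3987.
Var(X) = E[X²] − (E[X])² = 64.3987 − 49.5264 = 14.8723.

14.872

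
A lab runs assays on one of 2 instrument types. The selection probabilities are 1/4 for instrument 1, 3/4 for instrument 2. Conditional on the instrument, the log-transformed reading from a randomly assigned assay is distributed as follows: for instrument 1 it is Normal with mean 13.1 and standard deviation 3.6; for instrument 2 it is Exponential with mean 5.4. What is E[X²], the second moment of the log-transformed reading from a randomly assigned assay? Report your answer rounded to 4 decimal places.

89.8825

For each component E[X²] = Var + (mean)², giving 1: 184.57; 2: 58.32.
Overall E[X²] = 0.25·184.57 + 0.75·58.32 = 89.8825.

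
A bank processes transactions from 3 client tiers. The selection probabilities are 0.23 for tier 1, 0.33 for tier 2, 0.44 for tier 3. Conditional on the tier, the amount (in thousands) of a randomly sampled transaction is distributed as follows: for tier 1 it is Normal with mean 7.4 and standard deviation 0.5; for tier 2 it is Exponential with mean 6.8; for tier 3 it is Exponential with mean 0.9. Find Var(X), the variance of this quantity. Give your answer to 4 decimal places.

Per component, 1: μ=7.4, E[X²]=55.01; 2: μ=6.8, E[X²]=92.48; 3: μ=0.9, E[X²]=1.62.
E[X] = 0.23·7.4 + 0.33·6.8 + 0.44·0.9 = 4.342.
E[X²] = 0.23·55.01 + 0.33·92.48 + 0.44·1.62 = 43.8835.
Var(X) = E[X²] − (E[X])² = 43.8835 − 18.853 = 25.0305.

25.0305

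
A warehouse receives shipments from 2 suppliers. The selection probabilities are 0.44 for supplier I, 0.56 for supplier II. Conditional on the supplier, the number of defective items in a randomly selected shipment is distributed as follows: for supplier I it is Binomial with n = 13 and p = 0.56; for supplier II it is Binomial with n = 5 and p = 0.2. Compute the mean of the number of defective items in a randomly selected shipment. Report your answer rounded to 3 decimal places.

Component means — I: 7.28; II: 1.
E[X] = 0.44·7.28 + 0.56·1 = 3.7632.

3.763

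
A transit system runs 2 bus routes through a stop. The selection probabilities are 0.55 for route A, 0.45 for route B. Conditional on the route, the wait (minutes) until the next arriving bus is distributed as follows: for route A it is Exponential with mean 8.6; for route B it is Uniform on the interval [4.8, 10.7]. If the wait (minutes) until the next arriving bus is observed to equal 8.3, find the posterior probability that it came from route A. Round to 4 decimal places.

Likelihoods f(8.3 | ·): A: 0.0442952; B: 0.169492.
Posterior ∝ prior × likelihood. Numerator for A: 0.55·0.0442952 = 0.0243624.
Normalizing constant: 0.55·0.0442952 + 0.45·0.169492 = 0.100634.
P(A | observation) = 0.0243624 / 0.100634 = 0.24209.

0.2421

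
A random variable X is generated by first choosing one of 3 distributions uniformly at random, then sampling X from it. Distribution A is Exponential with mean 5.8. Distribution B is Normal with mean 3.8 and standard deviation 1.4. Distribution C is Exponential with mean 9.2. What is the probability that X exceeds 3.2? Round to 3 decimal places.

0.649

Conditional on each component, P(X > 3.2): A: 0.575956; B: 0.665882; C: 0.706222.
By total probability, P(X > 3.2) = 0.333333·0.575956 + 0.333333·0.665882 + 0.333333·0.706222 = 0.649353.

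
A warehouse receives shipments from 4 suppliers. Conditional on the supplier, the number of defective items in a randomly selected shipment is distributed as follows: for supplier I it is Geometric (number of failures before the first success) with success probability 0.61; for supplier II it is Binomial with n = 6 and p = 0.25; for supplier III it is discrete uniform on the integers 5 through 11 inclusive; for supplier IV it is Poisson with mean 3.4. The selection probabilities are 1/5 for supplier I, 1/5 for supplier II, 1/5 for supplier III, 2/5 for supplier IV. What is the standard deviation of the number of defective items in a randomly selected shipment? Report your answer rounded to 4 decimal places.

Per component, I: μ=0.639344, E[X²]=1.45687; II: μ=1.5, E[X²]=3.375; III: μ=8, E[X²]=68; IV: μ=3.4, E[X²]=14.96.
E[X] = 0.2·0.639344 + 0.2·1.5 + 0.2·8 + 0.4·3.4 = 3.38787.
E[X²] = 0.2·1.45687 + 0.2·3.375 + 0.2·68 + 0.4·14.96 = 20.5504.
Var(X) = E[X²] − (E[X])² = 20.5504 − 11.4777 = 9.07272.
SD(X) = √9.07272 = 3.0121.

3.0121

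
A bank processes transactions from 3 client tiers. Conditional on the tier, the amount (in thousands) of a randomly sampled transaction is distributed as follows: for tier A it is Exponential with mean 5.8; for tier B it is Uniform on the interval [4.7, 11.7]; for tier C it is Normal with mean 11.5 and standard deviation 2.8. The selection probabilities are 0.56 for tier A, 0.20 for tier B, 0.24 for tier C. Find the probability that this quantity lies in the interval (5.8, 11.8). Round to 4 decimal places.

0.4266

Conditional on each tier, P(5.8 < X < 11.8): A: 0.237131; B: 0.842857; C: 0.521773.
By total probability, P(5.8 < X < 11.8) = 0.56·0.237131 + 0.2·0.842857 + 0.24·0.521773 = 0.42659.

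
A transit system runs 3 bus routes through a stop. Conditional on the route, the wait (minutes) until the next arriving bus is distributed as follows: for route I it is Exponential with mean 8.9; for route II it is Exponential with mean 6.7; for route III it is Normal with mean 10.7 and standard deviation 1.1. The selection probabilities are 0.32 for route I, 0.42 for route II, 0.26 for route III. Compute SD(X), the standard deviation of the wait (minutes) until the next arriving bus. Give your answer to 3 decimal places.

6.869

Per component, I: μ=8.9, E[X²]=158.42; II: μ=6.7, E[X²]=89.78; III: μ=10.7, E[X²]=115.7.
E[X] = 0.32·8.9 + 0.42·6.7 + 0.26·10.7 = 8.444.
E[X²] = 0.32·158.42 + 0.42·89.78 + 0.26·115.7 = 118.484.
Var(X) = E[X²] − (E[X])² = 118.484 − 71.3011 = 47.1829.
SD(X) = √47.1829 = 6.86898.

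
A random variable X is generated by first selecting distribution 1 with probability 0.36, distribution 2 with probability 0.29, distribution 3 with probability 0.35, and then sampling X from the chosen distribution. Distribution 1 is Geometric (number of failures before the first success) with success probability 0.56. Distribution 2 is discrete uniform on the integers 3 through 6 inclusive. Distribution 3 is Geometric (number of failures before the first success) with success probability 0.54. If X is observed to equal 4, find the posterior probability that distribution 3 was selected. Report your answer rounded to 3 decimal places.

Likelihoods P(X=4 | ·): 1: 0.0209893; 2: 0.25; 3: 0.0241783.
Posterior ∝ prior × likelihood. Numerator for 3: 0.35·0.0241783 = 0.00846239.
Normalizing constant: 0.36·0.0209893 + 0.29·0.25 + 0.35·0.0241783 = 0.0885186.
P(3 | observation) = 0.00846239 / 0.0885186 = 0.0956002.

0.096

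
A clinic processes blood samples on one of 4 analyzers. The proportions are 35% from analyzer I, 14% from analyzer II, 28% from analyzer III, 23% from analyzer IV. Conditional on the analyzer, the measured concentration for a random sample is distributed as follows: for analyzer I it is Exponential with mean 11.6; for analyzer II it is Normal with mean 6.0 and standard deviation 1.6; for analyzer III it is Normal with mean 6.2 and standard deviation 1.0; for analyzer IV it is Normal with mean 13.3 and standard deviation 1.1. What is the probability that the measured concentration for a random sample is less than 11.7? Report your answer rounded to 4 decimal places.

0.6591

Conditional on each analyzer, P(X < 11.7): I: 0.635278; II: 0.999816; III: 1; IV: 0.0728976.
By total probability, P(X < 11.7) = 0.35·0.635278 + 0.14·0.999816 + 0.28·1 + 0.23·0.0728976 = 0.659088.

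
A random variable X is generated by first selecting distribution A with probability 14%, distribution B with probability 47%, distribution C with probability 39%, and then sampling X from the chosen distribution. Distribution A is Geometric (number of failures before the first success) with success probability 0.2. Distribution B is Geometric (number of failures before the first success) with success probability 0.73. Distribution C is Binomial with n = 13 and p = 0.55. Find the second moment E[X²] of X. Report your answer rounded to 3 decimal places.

For each component E[X²] = Var + (mean)², giving A: 36; B: 0.64346; C: 54.34.
Overall E[X²] = 0.14·36 + 0.47·0.64346 + 0.39·54.34 = 26.535.

26.535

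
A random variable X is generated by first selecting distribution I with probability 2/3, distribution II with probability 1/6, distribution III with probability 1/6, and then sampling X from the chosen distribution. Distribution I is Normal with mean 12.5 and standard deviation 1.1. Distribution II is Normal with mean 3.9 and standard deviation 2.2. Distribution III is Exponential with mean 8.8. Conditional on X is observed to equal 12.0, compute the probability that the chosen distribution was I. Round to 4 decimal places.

Likelihoods f(12.0 | ·): I: 0.327079; II: 0.000206484; III: 0.0290601.
Posterior ∝ prior × likelihood. Numerator for I: 0.666667·0.327079 = 0.218052.
Normalizing constant: 0.666667·0.327079 + 0.166667·0.000206484 + 0.166667·0.0290601 = 0.22293.
P(I | observation) = 0.218052 / 0.22293 = 0.97812.

0.9781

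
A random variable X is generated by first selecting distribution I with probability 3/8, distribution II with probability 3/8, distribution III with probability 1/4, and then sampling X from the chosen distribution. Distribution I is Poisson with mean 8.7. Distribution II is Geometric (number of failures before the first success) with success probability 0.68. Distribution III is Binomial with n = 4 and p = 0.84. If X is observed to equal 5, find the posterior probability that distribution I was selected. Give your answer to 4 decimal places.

Likelihoods P(X=5 | ·): I: 0.0691915; II: 0.0022817; III: 0.
Posterior ∝ prior × likelihood. Numerator for I: 0.375·0.0691915 = 0.0259468.
Normalizing constant: 0.375·0.0691915 + 0.375·0.0022817 + 0.25·0 = 0.0268025.
P(I | observation) = 0.0259468 / 0.0268025 = 0.968076.

0.9681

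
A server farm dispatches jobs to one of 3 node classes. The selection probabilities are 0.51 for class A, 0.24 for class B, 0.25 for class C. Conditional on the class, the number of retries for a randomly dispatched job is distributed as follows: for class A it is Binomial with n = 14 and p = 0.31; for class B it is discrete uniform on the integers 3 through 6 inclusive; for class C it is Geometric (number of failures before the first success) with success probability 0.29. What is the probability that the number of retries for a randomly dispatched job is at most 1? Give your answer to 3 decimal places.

0.145

Conditional on each class, P(X ≤ 1): A: 0.0404209; B: 0; C: 0.4959.
By total probability, P(X ≤ 1) = 0.51·0.0404209 + 0.24·0 + 0.25·0.4959 = 0.14459.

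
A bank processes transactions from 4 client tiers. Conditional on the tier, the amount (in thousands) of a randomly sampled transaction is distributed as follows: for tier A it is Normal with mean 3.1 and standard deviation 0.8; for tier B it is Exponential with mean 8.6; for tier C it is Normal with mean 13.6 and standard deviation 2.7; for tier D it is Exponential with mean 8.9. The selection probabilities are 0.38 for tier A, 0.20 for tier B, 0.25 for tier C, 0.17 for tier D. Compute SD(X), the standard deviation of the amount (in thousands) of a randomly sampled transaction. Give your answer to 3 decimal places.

6.889

Per component, A: μ=3.1, E[X²]=10.25; B: μ=8.6, E[X²]=147.92; C: μ=13.6, E[X²]=192.25; D: μ=8.9, E[X²]=158.42.
E[X] = 0.38·3.1 + 0.2·8.6 + 0.25·13.6 + 0.17·8.9 = 7.811.
E[X²] = 0.38·10.25 + 0.2·147.92 + 0.25·192.25 + 0.17·158.42 = 108.473.
Var(X) = E[X²] − (E[X])² = 108.473 − 61.0117 = 47.4612.
SD(X) = √47.4612 = 6.88921.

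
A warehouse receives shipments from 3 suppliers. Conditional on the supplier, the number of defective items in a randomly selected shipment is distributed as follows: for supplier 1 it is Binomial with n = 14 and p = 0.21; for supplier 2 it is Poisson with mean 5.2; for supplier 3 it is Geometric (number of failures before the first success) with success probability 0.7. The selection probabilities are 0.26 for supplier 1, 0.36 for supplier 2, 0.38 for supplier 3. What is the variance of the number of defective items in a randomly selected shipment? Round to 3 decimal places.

Per component, 1: μ=2.94, E[X²]=10.9662; 2: μ=5.2, E[X²]=32.24; 3: μ=0.428571, E[X²]=0.795918.
E[X] = 0.26·2.94 + 0.36·5.2 + 0.38·0.428571 = 2.79926.
E[X²] = 0.26·10.9662 + 0.36·32.24 + 0.38·0.795918 = 14.7601.
Var(X) = E[X²] − (E[X])² = 14.7601 − 7.83584 = 6.92422.

6.924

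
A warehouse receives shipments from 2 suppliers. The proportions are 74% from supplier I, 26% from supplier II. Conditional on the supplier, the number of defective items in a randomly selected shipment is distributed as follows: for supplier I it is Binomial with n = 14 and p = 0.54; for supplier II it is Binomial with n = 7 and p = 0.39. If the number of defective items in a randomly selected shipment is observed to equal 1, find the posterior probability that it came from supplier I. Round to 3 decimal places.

0.006

Likelihoods P(X=1 | ·): I: 0.000312157; II: 0.140651.
Posterior ∝ prior × likelihood. Numerator for I: 0.74·0.000312157 = 0.000230996.
Normalizing constant: 0.74·0.000312157 + 0.26·0.140651 = 0.0368002.
P(I | observation) = 0.000230996 / 0.0368002 = 0.00627705.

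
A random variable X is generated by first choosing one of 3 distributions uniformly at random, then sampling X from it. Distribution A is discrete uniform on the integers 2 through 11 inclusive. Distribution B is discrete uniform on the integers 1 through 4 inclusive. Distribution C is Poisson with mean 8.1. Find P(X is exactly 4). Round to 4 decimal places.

0.1348

Conditional on each component, P(X = 4): A: 0.1; B: 0.25; C: 0.0544432.
By total probability, P(X = 4) = 0.333333·0.1 + 0.333333·0.25 + 0.333333·0.0544432 = 0.134814.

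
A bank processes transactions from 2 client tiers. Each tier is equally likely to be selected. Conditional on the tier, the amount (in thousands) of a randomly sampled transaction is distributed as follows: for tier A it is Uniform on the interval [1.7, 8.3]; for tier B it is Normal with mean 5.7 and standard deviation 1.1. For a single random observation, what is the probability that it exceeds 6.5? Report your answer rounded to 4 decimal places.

Conditional on each tier, P(X > 6.5): A: 0.272727; B: 0.233529.
By total probability, P(X > 6.5) = 0.5·0.272727 + 0.5·0.233529 = 0.253128.

0.2531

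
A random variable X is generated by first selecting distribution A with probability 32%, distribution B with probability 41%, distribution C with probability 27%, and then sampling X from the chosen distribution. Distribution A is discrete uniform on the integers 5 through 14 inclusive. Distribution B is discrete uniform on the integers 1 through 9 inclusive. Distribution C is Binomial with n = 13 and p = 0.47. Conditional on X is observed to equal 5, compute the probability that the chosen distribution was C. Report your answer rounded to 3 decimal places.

Likelihoods P(X=5 | ·): A: 0.1; B: 0.111111; C: 0.18377.
Posterior ∝ prior × likelihood. Numerator for C: 0.27·0.18377 = 0.0496179.
Normalizing constant: 0.32·0.1 + 0.41·0.111111 + 0.27·0.18377 = 0.127173.
P(C | observation) = 0.0496179 / 0.127173 = 0.390159.

0.390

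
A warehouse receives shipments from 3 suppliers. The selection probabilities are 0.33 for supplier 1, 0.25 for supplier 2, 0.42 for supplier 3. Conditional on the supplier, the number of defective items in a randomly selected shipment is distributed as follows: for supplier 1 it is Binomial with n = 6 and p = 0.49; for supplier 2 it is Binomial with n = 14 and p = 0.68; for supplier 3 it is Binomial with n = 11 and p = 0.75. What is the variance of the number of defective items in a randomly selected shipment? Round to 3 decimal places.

Per component, 1: μ=2.94, E[X²]=10.143; 2: μ=9.52, E[X²]=93.6768; 3: μ=8.25, E[X²]=70.125.
E[X] = 0.33·2.94 + 0.25·9.52 + 0.42·8.25 = 6.8152.
E[X²] = 0.33·10.143 + 0.25·93.6768 + 0.42·70.125 = 56.2189.
Var(X) = E[X²] − (E[X])² = 56.2189 − 46.447 = 9.77194.

9.772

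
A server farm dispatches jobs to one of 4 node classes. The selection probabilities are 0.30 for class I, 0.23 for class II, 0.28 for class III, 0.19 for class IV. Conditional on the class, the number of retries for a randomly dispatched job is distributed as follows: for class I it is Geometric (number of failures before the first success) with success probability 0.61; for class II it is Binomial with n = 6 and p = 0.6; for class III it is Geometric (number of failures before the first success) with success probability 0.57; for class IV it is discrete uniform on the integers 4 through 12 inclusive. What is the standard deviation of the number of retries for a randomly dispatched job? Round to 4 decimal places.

Per component, I: μ=0.639344, E[X²]=1.45687; II: μ=3.6, E[X²]=14.4; III: μ=0.754386, E[X²]=1.89258; IV: μ=8, E[X²]=70.6667.
E[X] = 0.3·0.639344 + 0.23·3.6 + 0.28·0.754386 + 0.19·8 = 2.75103.
E[X²] = 0.3·1.45687 + 0.23·14.4 + 0.28·1.89258 + 0.19·70.6667 = 17.7056.
Var(X) = E[X²] − (E[X])² = 17.7056 − 7.56817 = 10.1375.
SD(X) = √10.1375 = 3.18394.

3.1839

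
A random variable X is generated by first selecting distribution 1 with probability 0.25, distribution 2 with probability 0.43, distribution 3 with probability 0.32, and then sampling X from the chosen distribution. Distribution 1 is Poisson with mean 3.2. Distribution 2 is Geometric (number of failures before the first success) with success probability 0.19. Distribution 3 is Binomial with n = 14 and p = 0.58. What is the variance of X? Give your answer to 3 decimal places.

15.644

Per component, 1: μ=3.2, E[X²]=13.44; 2: μ=4.26316, E[X²]=40.6122; 3: μ=8.12, E[X²]=69.3448.
E[X] = 0.25·3.2 + 0.43·4.26316 + 0.32·8.12 = 5.23156.
E[X²] = 0.25·13.44 + 0.43·40.6122 + 0.32·69.3448 = 43.0136.
Var(X) = E[X²] − (E[X])² = 43.0136 − 27.3692 = 15.6444.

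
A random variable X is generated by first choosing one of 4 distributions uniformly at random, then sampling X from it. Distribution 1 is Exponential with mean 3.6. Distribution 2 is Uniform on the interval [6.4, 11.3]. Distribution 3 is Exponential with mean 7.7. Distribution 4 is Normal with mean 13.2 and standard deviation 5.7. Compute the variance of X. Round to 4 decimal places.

Per component, 1: μ=3.6, E[X²]=25.92; 2: μ=8.85, E[X²]=80.3233; 3: μ=7.7, E[X²]=118.58; 4: μ=13.2, E[X²]=206.73.
E[X] = 0.25·3.6 + 0.25·8.85 + 0.25·7.7 + 0.25·13.2 = 8.3375.
E[X²] = 0.25·25.92 + 0.25·80.3233 + 0.25·118.58 + 0.25·206.73 = 107.888.
Var(X) = E[X²] − (E[X])² = 107.888 − 69.5139 = 38.3744.

38.3744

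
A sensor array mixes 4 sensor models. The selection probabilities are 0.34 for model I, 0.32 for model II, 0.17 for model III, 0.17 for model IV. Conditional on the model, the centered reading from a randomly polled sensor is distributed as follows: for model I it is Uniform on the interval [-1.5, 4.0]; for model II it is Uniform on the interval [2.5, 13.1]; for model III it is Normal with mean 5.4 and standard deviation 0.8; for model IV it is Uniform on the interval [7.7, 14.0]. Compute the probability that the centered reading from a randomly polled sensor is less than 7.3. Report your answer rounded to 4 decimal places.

Conditional on each model, P(X < 7.3): I: 1; II: 0.45283; III: 0.991226; IV: 0.
By total probability, P(X < 7.3) = 0.34·1 + 0.32·0.45283 + 0.17·0.991226 + 0.17·0 = 0.653414.

0.6534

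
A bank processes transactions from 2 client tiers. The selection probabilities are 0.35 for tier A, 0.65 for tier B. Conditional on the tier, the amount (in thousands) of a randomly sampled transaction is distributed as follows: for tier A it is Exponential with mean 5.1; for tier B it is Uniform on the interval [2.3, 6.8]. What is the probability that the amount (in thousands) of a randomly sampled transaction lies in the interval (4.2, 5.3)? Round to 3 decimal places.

0.189

Conditional on each tier, P(4.2 < X < 5.3): A: 0.0851479; B: 0.244444.
By total probability, P(4.2 < X < 5.3) = 0.35·0.0851479 + 0.65·0.244444 = 0.188691.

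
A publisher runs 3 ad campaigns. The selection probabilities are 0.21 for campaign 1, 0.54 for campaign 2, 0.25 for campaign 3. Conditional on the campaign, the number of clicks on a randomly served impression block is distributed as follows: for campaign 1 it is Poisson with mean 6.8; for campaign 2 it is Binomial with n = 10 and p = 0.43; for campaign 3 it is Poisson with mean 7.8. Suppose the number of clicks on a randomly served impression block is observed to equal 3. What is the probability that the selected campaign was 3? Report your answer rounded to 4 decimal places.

Likelihoods P(X=3 | ·): 1: 0.0583678; 2: 0.186514; 3: 0.0324068.
Posterior ∝ prior × likelihood. Numerator for 3: 0.25·0.0324068 = 0.00810169.
Normalizing constant: 0.21·0.0583678 + 0.54·0.186514 + 0.25·0.0324068 = 0.121076.
P(3 | observation) = 0.00810169 / 0.121076 = 0.0669139.

0.0669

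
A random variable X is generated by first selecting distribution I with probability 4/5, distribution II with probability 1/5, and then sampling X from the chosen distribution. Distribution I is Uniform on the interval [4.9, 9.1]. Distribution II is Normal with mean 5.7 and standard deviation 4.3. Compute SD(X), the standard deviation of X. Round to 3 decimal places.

2.268

Per component, I: μ=7, E[X²]=50.47; II: μ=5.7, E[X²]=50.98.
E[X] = 0.8·7 + 0.2·5.7 = 6.74.
E[X²] = 0.8·50.47 + 0.2·50.98 = 50.572.
Var(X) = E[X²] − (E[X])² = 50.572 − 45.4276 = 5.1444.
SD(X) = √5.1444 = 2.26813.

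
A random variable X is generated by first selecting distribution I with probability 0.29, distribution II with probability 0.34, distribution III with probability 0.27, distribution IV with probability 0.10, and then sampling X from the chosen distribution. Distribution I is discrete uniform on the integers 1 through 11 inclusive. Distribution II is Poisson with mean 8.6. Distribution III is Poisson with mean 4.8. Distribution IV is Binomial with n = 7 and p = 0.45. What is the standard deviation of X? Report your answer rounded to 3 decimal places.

3.274

Per component, I: μ=6, E[X²]=46; II: μ=8.6, E[X²]=82.56; III: μ=4.8, E[X²]=27.84; IV: μ=3.15, E[X²]=11.655.
E[X] = 0.29·6 + 0.34·8.6 + 0.27·4.8 + 0.1·3.15 = 6.275.
E[X²] = 0.29·46 + 0.34·82.56 + 0.27·27.84 + 0.1·11.655 = 50.0927.
Var(X) = E[X²] − (E[X])² = 50.0927 − 39.3756 = 10.7171.
SD(X) = √10.7171 = 3.27369.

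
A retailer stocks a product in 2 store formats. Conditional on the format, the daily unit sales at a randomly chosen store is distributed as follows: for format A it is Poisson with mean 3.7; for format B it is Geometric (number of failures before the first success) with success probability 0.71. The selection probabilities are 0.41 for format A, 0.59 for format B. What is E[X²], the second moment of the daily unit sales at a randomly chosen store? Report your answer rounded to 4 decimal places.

7.5677

For each component E[X²] = Var + (mean)², giving A: 17.39; B: 0.742115.
Overall E[X²] = 0.41·17.39 + 0.59·0.742115 = 7.56775.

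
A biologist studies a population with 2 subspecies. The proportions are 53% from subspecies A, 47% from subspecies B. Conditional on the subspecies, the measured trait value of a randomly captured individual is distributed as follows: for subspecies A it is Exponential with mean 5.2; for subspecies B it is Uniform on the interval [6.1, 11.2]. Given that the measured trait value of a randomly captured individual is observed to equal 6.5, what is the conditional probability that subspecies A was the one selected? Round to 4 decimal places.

0.2406

Likelihoods f(6.5 | ·): A: 0.0550971; B: 0.196078.
Posterior ∝ prior × likelihood. Numerator for A: 0.53·0.0550971 = 0.0292015.
Normalizing constant: 0.53·0.0550971 + 0.47·0.196078 = 0.121358.
P(A | observation) = 0.0292015 / 0.121358 = 0.240622.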